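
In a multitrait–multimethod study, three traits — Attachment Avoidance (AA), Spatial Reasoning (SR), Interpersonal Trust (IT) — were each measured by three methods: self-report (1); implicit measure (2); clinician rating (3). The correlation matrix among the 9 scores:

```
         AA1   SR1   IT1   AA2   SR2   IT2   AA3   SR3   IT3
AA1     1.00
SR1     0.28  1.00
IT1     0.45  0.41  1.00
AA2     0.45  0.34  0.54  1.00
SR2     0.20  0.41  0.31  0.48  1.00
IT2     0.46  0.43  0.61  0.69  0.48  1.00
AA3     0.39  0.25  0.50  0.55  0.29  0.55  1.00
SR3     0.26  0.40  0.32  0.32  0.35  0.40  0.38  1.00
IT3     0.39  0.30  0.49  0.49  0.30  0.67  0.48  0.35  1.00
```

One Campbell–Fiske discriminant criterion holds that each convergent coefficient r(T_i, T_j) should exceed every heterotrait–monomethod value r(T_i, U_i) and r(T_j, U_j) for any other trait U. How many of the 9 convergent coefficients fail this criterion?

Each convergent coefficient versus the relevant comparison correlations:
AA (methods 1·2): 0.45 vs {0.28, 0.48, 0.45, 0.69} → fail.
AA (methods 1·3): 0.39 vs {0.28, 0.38, 0.45, 0.48} → fail.
AA (methods 2·3): 0.55 vs {0.48, 0.38, 0.69, 0.48} → fail.
SR (methods 1·2): 0.41 vs {0.28, 0.48, 0.41, 0.48} → fail.
SR (methods 1·3): 0.40 vs {0.28, 0.38, 0.41, 0.35} → fail.
SR (methods 2·3): 0.35 vs {0.48, 0.38, 0.48, 0.35} → fail.
IT (methods 1·2): 0.61 vs {0.45, 0.69, 0.41, 0.48} → fail.
IT (methods 1·3): 0.49 vs {0.45, 0.48, 0.41, 0.35} → pass.
IT (methods 2·3): 0.67 vs {0.69, 0.48, 0.48, 0.35} → fail.
8 of 9 fail.

8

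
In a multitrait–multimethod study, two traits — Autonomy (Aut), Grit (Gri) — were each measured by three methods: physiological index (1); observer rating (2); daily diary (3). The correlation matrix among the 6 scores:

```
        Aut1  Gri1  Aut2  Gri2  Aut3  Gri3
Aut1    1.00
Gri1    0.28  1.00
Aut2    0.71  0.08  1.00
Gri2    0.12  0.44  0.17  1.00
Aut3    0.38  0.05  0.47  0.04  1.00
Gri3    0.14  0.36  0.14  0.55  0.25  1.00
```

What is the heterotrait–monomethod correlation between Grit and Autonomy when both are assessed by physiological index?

Different traits, same method: r(Gri1, Aut1) = 0.28.

0.28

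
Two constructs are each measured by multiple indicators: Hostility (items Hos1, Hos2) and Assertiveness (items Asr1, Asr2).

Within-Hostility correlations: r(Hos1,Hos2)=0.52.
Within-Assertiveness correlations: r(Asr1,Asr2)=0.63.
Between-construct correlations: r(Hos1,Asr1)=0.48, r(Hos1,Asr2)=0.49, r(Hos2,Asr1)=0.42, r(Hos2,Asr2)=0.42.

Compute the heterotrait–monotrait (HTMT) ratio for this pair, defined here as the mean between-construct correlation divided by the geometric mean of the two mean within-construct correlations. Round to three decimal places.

0.791

Between-construct mean = 1.81/4 = 0.4525.
Mean within-Hos = 0.52/1 = 0.5200; mean within-Asr = 0.63/1 = 0.6300.
Geometric mean = √(0.5200 × 0.6300) = 0.5724.
HTMT = 0.4525 / 0.5724 = 0.791.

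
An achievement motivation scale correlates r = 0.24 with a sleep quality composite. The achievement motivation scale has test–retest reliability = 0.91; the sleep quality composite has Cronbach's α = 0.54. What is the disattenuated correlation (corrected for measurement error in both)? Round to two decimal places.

r_true = r_obs / √(r_xx · r_yy) = 0.24 / √(0.91 × 0.54) = 0.24 / √0.4914 = 0.24 / 0.7010 ≈ 0.34.

0.34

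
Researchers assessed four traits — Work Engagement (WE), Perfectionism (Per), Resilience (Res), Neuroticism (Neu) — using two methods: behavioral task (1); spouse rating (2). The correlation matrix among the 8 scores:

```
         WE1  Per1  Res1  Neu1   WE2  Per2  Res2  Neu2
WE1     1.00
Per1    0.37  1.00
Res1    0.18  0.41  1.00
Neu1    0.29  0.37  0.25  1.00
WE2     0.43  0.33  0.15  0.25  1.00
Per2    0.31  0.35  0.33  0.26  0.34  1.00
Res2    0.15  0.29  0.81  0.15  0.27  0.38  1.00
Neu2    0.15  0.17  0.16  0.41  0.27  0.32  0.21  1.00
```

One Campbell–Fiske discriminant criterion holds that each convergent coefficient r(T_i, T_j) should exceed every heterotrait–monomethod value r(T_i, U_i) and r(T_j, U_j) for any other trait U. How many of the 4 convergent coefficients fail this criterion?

1

Checking each validity diagonal entry against its comparison values:
WE (methods 1·2): 0.43 vs {0.37, 0.34, 0.18, 0.27, 0.29, 0.27} → pass.
Per (methods 1·2): 0.35 vs {0.37, 0.34, 0.41, 0.38, 0.37, 0.32} → fail.
Res (methods 1·2): 0.81 vs {0.18, 0.27, 0.41, 0.38, 0.25, 0.21} → pass.
Neu (methods 1·2): 0.41 vs {0.29, 0.27, 0.37, 0.32, 0.25, 0.21} → pass.
1 of 4 fail.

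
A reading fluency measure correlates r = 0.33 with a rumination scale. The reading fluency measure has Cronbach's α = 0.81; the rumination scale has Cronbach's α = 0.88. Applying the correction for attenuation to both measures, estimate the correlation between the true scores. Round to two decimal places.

0.39

r_true = r_obs / √(r_xx · r_yy) = 0.33 / √(0.81 × 0.88) = 0.33 / √0.7128 = 0.33 / 0.8443 ≈ 0.39.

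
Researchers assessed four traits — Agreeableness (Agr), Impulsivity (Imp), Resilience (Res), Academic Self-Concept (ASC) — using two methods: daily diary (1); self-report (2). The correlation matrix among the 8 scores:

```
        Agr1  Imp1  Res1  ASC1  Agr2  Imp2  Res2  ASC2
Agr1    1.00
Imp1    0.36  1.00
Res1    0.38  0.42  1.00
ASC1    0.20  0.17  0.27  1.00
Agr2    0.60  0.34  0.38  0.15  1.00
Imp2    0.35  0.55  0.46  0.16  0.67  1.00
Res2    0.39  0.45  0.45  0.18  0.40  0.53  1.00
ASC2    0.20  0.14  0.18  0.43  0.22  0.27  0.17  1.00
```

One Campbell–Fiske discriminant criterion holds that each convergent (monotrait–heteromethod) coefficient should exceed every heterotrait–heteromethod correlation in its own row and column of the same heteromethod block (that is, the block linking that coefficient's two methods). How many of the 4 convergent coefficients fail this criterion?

Each convergent coefficient versus the relevant comparison correlations:
Agr (methods 1·2): 0.60 vs {0.35, 0.34, 0.39, 0.38, 0.20, 0.15} → pass.
Imp (methods 1·2): 0.55 vs {0.34, 0.35, 0.45, 0.46, 0.14, 0.16} → pass.
Res (methods 1·2): 0.45 vs {0.38, 0.39, 0.46, 0.45, 0.18, 0.18} → fail.
ASC (methods 1·2): 0.43 vs {0.15, 0.20, 0.16, 0.14, 0.18, 0.18} → pass.
1 of 4 fail.

1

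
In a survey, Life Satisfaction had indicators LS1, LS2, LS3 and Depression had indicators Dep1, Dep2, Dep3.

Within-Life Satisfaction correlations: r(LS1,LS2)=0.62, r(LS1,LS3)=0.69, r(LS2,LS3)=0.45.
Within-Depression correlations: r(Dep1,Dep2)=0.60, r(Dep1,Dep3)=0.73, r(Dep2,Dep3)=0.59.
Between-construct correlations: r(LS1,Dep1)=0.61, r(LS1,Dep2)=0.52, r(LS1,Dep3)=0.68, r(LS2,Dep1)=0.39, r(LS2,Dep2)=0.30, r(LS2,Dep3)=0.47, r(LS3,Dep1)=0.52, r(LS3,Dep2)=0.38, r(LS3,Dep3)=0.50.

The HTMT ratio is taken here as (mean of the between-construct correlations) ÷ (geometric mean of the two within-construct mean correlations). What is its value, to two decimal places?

0.79

Mean heterotrait r = 4.37/9 = 0.4856.
Mean within-LS = 1.76/3 = 0.5867; mean within-Dep = 1.92/3 = 0.6400.
Geometric mean = √(0.5867 × 0.6400) = 0.6128.
HTMT = 0.4856 / 0.6128 = 0.79.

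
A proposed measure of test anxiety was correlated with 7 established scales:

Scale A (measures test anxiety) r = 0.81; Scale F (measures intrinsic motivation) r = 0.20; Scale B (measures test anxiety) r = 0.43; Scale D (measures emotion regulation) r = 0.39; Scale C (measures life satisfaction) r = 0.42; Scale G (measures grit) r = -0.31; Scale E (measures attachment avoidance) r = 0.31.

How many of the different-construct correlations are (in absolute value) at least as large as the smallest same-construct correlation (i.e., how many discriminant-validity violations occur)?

Convergent (same construct = test anxiety): Scale A, Scale B.
Smallest convergent = 0.43. Discriminant |r|: 0.20, 0.39, 0.42, 0.31, 0.31; count ≥ 0.43 → 0.

0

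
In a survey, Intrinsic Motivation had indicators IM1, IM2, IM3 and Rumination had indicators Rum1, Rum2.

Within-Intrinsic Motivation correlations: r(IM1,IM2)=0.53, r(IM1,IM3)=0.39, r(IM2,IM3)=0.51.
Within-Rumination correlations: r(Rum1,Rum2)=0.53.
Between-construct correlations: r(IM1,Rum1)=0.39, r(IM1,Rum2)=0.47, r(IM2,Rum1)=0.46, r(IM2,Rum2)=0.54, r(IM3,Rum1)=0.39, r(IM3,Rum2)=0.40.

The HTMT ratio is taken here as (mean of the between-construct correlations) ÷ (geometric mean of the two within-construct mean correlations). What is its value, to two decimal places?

0.88

Between-construct mean = 2.65/6 = 0.4417.
Mean within-IM = 1.43/3 = 0.4767; mean within-Rum = 0.53/1 = 0.5300.
Geometric mean = √(0.4767 × 0.5300) = 0.5026.
HTMT = 0.4417 / 0.5026 = 0.88.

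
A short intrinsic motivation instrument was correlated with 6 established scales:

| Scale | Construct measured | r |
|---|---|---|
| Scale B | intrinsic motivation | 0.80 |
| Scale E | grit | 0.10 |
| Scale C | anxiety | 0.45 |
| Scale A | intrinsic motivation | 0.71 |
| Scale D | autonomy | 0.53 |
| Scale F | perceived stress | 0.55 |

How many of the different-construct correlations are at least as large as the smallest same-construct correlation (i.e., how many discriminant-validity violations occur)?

0

Convergent (same construct = intrinsic motivation): Scale B, Scale A.
Smallest convergent = 0.71. Discriminant values: 0.10, 0.45, 0.53, 0.55; count ≥ 0.71 → 0.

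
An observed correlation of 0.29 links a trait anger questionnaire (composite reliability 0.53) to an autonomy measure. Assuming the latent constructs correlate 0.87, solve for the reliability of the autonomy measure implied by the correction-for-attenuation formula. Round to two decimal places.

0.21

r_true = r_obs / √(r_xx · r_yy) ⇒ 0.87 = 0.29 / √(0.53 · r_yy).
√(0.53 · r_yy) = 0.29 / 0.87 = 0.3333; 0.53 · r_yy = 0.1111; r_yy = 0.1111 / 0.53 ≈ 0.21.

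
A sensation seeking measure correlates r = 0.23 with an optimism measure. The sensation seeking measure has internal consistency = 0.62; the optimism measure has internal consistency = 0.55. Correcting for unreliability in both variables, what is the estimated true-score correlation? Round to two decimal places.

r_true = r_obs / √(r_xx · r_yy) = 0.23 / √(0.62 × 0.55) = 0.23 / √0.3410 = 0.23 / 0.5840 ≈ 0.39.

0.39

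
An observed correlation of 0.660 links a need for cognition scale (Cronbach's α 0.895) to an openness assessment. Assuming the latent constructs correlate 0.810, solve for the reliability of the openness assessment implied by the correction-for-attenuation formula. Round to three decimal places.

r_true = r_obs / √(r_xx · r_yy) ⇒ 0.810 = 0.660 / √(0.895 · r_yy).
√(0.895 · r_yy) = 0.660 / 0.810 = 0.8148; 0.895 · r_yy = 0.6639; r_yy = 0.6639 / 0.895 ≈ 0.742.

0.742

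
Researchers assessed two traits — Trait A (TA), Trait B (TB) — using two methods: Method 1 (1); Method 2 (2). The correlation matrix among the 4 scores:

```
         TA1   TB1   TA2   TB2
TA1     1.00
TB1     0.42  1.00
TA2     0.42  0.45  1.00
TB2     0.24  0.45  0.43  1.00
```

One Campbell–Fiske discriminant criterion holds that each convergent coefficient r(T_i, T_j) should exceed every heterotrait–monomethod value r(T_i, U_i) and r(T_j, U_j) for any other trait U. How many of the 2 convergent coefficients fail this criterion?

Convergent coefficients and their comparison sets:
TA (methods 1·2): 0.42 vs {0.42, 0.43} → fail.
TB (methods 1·2): 0.45 vs {0.42, 0.43} → pass.
1 of 2 fail.

1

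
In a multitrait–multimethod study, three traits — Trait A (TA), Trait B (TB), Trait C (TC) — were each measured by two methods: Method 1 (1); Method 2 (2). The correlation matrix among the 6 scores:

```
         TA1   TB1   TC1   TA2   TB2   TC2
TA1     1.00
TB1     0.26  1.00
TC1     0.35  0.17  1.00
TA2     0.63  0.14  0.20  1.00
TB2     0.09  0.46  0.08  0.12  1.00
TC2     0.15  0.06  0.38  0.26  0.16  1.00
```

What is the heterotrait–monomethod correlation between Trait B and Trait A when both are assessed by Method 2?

Different traits, same method: r(TB2, TA2) = 0.12.

0.12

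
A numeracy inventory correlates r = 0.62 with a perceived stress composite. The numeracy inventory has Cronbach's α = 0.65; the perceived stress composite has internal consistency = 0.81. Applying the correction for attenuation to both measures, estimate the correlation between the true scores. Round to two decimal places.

0.85

r_true = r_obs / √(r_xx · r_yy) = 0.62 / √(0.65 × 0.81) = 0.62 / √0.5265 = 0.62 / 0.7256 ≈ 0.85.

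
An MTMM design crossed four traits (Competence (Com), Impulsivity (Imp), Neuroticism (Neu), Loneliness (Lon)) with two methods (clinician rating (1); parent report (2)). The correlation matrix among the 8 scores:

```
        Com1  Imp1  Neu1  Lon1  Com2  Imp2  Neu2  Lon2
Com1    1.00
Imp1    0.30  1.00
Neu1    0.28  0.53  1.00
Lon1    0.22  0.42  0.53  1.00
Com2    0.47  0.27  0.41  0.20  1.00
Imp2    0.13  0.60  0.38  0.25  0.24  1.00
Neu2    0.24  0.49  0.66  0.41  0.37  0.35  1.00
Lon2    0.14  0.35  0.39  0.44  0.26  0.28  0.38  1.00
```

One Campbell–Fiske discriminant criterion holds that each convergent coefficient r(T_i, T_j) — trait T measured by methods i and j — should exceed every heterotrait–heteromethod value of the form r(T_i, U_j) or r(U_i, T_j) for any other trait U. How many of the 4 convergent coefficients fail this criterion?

Checking each validity diagonal entry against its comparison values:
Com (methods 1·2): 0.47 vs {0.13, 0.27, 0.24, 0.41, 0.14, 0.20} → pass.
Imp (methods 1·2): 0.60 vs {0.27, 0.13, 0.49, 0.38, 0.35, 0.25} → pass.
Neu (methods 1·2): 0.66 vs {0.41, 0.24, 0.38, 0.49, 0.39, 0.41} → pass.
Lon (methods 1·2): 0.44 vs {0.20, 0.14, 0.25, 0.35, 0.41, 0.39} → pass.
0 of 4 fail.

0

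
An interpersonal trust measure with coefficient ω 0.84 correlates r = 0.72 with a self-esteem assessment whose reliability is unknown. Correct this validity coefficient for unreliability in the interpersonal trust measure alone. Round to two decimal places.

Single correction: r_c = r_obs / √r_xx = 0.72 / √0.84 = 0.72 / 0.9165 ≈ 0.79.

0.79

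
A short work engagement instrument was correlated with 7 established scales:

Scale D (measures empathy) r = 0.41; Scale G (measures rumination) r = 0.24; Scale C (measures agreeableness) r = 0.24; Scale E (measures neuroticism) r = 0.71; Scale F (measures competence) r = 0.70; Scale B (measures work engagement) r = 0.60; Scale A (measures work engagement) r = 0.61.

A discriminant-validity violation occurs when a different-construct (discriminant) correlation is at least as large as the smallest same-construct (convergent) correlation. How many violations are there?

Convergent (same construct = work engagement): Scale B, Scale A.
Smallest convergent = 0.60. Discriminant values: 0.41, 0.24, 0.24, 0.71, 0.70; count ≥ 0.60 → 2.

2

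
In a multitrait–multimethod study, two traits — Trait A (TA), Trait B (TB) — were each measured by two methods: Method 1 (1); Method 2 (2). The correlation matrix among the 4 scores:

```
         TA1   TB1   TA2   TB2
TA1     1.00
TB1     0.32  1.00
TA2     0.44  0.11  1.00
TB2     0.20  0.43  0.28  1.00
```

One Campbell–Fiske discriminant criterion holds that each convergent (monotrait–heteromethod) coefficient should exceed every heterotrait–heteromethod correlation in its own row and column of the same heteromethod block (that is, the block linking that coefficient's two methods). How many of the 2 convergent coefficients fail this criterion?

Each convergent coefficient versus the relevant comparison correlations:
TA (methods 1·2): 0.44 vs {0.20, 0.11} → pass.
TB (methods 1·2): 0.43 vs {0.11, 0.20} → pass.
0 of 2 fail.

0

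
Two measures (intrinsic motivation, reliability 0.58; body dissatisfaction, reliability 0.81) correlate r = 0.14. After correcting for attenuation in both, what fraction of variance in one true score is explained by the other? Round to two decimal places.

0.04

Disattenuated r = 0.14 / √(0.58 × 0.81) = 0.14 / 0.6854 = 0.2043.
Shared true-score variance = 0.2043² = 0.0417 ≈ 0.04.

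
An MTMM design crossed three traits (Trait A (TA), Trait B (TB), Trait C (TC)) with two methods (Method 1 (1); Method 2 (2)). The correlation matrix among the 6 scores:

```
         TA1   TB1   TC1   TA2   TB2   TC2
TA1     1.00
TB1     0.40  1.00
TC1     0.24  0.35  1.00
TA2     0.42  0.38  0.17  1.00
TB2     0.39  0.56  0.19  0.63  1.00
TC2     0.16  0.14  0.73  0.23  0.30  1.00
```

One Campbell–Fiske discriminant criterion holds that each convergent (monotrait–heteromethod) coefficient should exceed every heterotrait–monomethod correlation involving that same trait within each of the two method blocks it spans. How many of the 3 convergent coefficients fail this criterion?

2

Convergent coefficients and their comparison sets:
TA (methods 1·2): 0.42 vs {0.40, 0.63, 0.24, 0.23} → fail.
TB (methods 1·2): 0.56 vs {0.40, 0.63, 0.35, 0.30} → fail.
TC (methods 1·2): 0.73 vs {0.24, 0.23, 0.35, 0.30} → pass.
2 of 3 fail.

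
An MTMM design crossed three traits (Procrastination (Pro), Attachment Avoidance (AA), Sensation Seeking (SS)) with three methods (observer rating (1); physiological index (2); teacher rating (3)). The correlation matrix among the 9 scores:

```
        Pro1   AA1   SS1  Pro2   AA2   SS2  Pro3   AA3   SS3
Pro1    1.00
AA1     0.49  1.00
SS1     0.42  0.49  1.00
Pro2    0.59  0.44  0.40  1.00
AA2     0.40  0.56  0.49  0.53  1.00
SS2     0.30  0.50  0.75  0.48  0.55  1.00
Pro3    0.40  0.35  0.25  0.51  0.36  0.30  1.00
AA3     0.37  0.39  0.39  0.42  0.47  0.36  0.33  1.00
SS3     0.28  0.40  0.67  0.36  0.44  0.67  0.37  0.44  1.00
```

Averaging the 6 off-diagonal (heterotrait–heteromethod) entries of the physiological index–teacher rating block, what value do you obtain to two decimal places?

0.37

HTHM values (method 2 × method 3): 0.42, 0.36, 0.36, 0.44, 0.30, 0.36; mean = 2.24/6 = 0.37.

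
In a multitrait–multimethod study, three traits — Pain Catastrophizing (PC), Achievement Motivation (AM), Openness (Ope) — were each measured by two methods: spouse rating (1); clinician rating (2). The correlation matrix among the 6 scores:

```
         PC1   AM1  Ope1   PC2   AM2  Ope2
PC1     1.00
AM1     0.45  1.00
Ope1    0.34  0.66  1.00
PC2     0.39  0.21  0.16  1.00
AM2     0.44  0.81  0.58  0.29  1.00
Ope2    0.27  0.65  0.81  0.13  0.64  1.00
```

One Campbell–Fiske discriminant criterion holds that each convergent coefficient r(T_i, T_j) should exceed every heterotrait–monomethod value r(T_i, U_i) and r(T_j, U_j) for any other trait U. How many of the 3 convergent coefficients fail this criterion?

1

Checking each validity diagonal entry against its comparison values:
PC (methods 1·2): 0.39 vs {0.45, 0.29, 0.34, 0.13} → fail.
AM (methods 1·2): 0.81 vs {0.45, 0.29, 0.66, 0.64} → pass.
Ope (methods 1·2): 0.81 vs {0.34, 0.13, 0.66, 0.64} → pass.
1 of 3 fail.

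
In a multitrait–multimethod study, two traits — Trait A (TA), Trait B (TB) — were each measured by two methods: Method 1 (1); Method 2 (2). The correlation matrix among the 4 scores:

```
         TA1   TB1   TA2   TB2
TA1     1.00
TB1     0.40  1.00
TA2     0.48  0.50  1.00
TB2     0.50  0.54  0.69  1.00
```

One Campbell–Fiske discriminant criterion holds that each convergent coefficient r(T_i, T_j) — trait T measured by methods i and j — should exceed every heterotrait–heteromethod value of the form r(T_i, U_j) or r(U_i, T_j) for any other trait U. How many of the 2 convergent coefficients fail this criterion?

Each convergent coefficient versus the relevant comparison correlations:
TA (methods 1·2): 0.48 vs {0.50, 0.50} → fail.
TB (methods 1·2): 0.54 vs {0.50, 0.50} → pass.
1 of 2 fail.

1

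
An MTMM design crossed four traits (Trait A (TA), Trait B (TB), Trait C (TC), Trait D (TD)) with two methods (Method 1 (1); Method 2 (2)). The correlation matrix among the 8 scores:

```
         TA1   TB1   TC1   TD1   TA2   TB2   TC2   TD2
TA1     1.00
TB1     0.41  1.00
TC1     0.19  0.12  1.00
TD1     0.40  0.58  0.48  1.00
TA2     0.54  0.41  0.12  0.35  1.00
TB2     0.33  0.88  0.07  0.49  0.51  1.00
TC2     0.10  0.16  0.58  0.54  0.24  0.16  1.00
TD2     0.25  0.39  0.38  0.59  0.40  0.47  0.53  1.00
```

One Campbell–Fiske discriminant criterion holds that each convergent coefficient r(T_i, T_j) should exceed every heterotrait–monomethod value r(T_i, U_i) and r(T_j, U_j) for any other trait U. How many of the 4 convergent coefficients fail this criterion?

Convergent coefficients and their comparison sets:
TA (methods 1·2): 0.54 vs {0.41, 0.51, 0.19, 0.24, 0.40, 0.40} → pass.
TB (methods 1·2): 0.88 vs {0.41, 0.51, 0.12, 0.16, 0.58, 0.47} → pass.
TC (methods 1·2): 0.58 vs {0.19, 0.24, 0.12, 0.16, 0.48, 0.53} → pass.
TD (methods 1·2): 0.59 vs {0.40, 0.40, 0.58, 0.47, 0.48, 0.53} → pass.
0 of 4 fail.

0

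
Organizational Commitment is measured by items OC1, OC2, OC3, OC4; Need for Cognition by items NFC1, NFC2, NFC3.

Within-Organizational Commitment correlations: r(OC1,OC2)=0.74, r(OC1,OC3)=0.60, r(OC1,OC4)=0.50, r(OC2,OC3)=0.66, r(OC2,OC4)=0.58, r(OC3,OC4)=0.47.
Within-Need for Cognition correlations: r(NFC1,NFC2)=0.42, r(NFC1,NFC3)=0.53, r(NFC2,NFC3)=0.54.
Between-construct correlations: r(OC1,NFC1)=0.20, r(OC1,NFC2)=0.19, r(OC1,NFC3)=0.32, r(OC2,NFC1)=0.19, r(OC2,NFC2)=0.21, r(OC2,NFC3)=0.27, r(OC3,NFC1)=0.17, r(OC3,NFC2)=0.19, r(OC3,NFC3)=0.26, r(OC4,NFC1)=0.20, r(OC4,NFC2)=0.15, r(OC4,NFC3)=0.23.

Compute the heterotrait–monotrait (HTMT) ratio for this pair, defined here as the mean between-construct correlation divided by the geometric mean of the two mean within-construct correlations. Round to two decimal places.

0.40

Between-construct mean = 2.58/12 = 0.2150.
Mean within-OC = 3.55/6 = 0.5917; mean within-NFC = 1.49/3 = 0.4967.
Geometric mean = √(0.5917 × 0.4967) = 0.5421.
HTMT = 0.2150 / 0.5421 = 0.40.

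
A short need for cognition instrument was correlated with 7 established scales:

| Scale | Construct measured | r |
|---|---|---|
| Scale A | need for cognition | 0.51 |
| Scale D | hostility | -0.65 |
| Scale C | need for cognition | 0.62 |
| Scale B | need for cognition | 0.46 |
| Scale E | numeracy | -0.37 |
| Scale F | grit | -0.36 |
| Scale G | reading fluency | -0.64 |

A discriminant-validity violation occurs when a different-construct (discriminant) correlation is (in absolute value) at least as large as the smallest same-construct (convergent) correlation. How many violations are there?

Convergent (same construct = need for cognition): Scale A, Scale C, Scale B.
Smallest convergent = 0.46. Discriminant |r|: 0.65, 0.37, 0.36, 0.64; count ≥ 0.46 → 2.

2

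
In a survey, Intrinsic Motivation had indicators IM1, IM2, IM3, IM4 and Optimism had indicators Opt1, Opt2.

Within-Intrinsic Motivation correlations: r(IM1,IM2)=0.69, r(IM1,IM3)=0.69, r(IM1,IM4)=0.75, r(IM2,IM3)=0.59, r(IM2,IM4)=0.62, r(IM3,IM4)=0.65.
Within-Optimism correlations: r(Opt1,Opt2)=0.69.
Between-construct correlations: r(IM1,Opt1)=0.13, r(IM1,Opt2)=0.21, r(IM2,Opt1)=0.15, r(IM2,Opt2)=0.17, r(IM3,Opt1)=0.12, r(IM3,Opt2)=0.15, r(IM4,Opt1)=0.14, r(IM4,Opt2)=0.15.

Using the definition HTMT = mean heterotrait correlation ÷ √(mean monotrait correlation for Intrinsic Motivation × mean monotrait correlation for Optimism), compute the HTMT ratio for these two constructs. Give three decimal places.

0.225

Mean between = 1.22/8 = 0.1525.
Mean within-IM = 3.99/6 = 0.6650; mean within-Opt = 0.69/1 = 0.6900.
Geometric mean = √(0.6650 × 0.6900) = 0.6774.
HTMT = 0.1525 / 0.6774 = 0.225.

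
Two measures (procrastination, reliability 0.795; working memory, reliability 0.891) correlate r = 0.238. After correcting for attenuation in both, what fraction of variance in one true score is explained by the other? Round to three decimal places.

0.080

Disattenuated r = 0.238 / √(0.795 × 0.891) = 0.238 / 0.8416 = 0.2828.
Shared true-score variance = 0.2828² = 0.0800 ≈ 0.080.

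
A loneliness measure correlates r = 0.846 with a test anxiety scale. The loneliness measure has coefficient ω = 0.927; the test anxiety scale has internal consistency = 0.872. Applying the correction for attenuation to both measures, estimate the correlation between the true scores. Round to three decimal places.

0.941

r_true = r_obs / √(r_xx · r_yy) = 0.846 / √(0.927 × 0.872) = 0.846 / √0.808344 = 0.846 / 0.8991 ≈ 0.941.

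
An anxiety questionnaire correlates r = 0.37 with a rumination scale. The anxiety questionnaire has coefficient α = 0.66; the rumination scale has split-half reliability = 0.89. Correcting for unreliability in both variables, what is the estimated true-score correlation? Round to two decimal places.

r_true = r_obs / √(r_xx · r_yy) = 0.37 / √(0.66 × 0.89) = 0.37 / √0.5874 = 0.37 / 0.7664 ≈ 0.48.

0.48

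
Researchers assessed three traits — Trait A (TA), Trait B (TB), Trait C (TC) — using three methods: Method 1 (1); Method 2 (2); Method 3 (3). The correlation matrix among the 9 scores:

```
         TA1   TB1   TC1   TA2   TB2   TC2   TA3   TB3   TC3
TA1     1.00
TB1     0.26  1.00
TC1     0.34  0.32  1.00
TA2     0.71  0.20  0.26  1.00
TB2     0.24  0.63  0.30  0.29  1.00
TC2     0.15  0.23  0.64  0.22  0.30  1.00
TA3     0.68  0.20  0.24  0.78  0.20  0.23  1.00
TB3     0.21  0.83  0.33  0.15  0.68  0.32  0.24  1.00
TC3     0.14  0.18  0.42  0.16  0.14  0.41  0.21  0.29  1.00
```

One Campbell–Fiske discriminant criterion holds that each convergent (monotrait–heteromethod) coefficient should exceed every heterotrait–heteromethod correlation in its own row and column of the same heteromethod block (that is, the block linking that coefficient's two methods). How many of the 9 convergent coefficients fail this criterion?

0

Each convergent coefficient versus the relevant comparison correlations:
TA (methods 1·2): 0.71 vs {0.24, 0.20, 0.15, 0.26} → pass.
TA (methods 1·3): 0.68 vs {0.21, 0.20, 0.14, 0.24} → pass.
TA (methods 2·3): 0.78 vs {0.15, 0.20, 0.16, 0.23} → pass.
TB (methods 1·2): 0.63 vs {0.20, 0.24, 0.23, 0.30} → pass.
TB (methods 1·3): 0.83 vs {0.20, 0.21, 0.18, 0.33} → pass.
TB (methods 2·3): 0.68 vs {0.20, 0.15, 0.14, 0.32} → pass.
TC (methods 1·2): 0.64 vs {0.26, 0.15, 0.30, 0.23} → pass.
TC (methods 1·3): 0.42 vs {0.24, 0.14, 0.33, 0.18} → pass.
TC (methods 2·3): 0.41 vs {0.23, 0.16, 0.32, 0.14} → pass.
0 of 9 fail.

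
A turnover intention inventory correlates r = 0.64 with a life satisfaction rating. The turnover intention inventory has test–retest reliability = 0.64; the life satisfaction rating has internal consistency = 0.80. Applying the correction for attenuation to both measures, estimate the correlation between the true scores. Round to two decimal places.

0.89

r_true = r_obs / √(r_xx · r_yy) = 0.64 / √(0.64 × 0.80) = 0.64 / √0.5120 = 0.64 / 0.7155 ≈ 0.89.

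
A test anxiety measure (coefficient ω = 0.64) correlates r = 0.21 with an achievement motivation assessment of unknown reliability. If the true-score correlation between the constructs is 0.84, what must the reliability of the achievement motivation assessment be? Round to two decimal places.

0.10

r_true = r_obs / √(r_xx · r_yy) ⇒ 0.84 = 0.21 / √(0.64 · r_yy).
√(0.64 · r_yy) = 0.21 / 0.84 = 0.2500; 0.64 · r_yy = 0.0625; r_yy = 0.0625 / 0.64 ≈ 0.10.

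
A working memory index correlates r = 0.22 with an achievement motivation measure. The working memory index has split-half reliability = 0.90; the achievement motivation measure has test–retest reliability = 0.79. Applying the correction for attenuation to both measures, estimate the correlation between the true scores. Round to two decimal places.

r_true = r_obs / √(r_xx · r_yy) = 0.22 / √(0.90 × 0.79) = 0.22 / √0.7110 = 0.22 / 0.8432 ≈ 0.26.

0.26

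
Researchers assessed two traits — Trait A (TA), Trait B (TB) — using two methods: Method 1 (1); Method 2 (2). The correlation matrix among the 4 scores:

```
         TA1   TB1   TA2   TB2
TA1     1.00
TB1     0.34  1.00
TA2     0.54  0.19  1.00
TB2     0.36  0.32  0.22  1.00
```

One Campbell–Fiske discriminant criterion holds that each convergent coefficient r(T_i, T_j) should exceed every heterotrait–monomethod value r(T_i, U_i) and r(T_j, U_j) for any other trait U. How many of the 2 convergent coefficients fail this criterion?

Checking each validity diagonal entry against its comparison values:
TA (methods 1·2): 0.54 vs {0.34, 0.22} → pass.
TB (methods 1·2): 0.32 vs {0.34, 0.22} → fail.
1 of 2 fail.

1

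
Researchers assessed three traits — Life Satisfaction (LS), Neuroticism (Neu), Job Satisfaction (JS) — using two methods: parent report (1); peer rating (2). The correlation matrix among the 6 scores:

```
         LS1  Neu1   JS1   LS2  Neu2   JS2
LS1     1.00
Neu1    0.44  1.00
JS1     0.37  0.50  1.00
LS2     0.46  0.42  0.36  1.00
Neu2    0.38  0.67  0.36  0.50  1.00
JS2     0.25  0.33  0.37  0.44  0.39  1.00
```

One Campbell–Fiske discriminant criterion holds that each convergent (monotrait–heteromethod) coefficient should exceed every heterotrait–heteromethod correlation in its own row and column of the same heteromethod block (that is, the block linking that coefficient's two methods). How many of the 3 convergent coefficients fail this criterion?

0

Convergent coefficients and their comparison sets:
LS (methods 1·2): 0.46 vs {0.38, 0.42, 0.25, 0.36} → pass.
Neu (methods 1·2): 0.67 vs {0.42, 0.38, 0.33, 0.36} → pass.
JS (methods 1·2): 0.37 vs {0.36, 0.25, 0.36, 0.33} → pass.
0 of 3 fail.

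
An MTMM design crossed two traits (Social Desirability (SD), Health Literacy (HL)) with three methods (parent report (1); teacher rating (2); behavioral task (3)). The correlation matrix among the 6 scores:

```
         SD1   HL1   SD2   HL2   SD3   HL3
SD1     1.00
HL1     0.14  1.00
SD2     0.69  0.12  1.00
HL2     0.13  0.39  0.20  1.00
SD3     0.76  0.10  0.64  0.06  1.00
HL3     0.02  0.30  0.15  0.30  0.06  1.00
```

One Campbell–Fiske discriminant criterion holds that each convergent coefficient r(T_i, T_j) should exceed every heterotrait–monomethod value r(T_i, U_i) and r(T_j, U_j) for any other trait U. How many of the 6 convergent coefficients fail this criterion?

Each convergent coefficient versus the relevant comparison correlations:
SD (methods 1·2): 0.69 vs {0.14, 0.20} → pass.
SD (methods 1·3): 0.76 vs {0.14, 0.06} → pass.
SD (methods 2·3): 0.64 vs {0.20, 0.06} → pass.
HL (methods 1·2): 0.39 vs {0.14, 0.20} → pass.
HL (methods 1·3): 0.30 vs {0.14, 0.06} → pass.
HL (methods 2·3): 0.30 vs {0.20, 0.06} → pass.
0 of 6 fail.

0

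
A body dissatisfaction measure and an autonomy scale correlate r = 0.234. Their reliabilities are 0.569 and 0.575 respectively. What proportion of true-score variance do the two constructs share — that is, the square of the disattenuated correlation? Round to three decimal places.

Disattenuated r = 0.234 / √(0.569 × 0.575) = 0.234 / 0.5720 = 0.4091.
Shared true-score variance = 0.4091² = 0.1674 ≈ 0.167.

0.167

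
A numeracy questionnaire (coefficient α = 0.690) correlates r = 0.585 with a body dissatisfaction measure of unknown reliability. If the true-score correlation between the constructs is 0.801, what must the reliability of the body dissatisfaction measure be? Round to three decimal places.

r_true = r_obs / √(r_xx · r_yy) ⇒ 0.801 = 0.585 / √(0.690 · r_yy).
√(0.690 · r_yy) = 0.585 / 0.801 = 0.7303; 0.690 · r_yy = 0.5333; r_yy = 0.5333 / 0.690 ≈ 0.773.

0.773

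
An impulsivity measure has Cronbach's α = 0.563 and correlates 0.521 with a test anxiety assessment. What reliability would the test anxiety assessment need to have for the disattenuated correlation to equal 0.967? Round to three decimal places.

r_true = r_obs / √(r_xx · r_yy) ⇒ 0.967 = 0.521 / √(0.563 · r_yy).
√(0.563 · r_yy) = 0.521 / 0.967 = 0.5388; 0.563 · r_yy = 0.2903; r_yy = 0.2903 / 0.563 ≈ 0.516.

0.516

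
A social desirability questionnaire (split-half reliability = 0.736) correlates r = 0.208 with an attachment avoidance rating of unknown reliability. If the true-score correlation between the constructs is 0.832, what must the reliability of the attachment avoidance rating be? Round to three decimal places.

0.085

r_true = r_obs / √(r_xx · r_yy) ⇒ 0.832 = 0.208 / √(0.736 · r_yy).
√(0.736 · r_yy) = 0.208 / 0.832 = 0.2500; 0.736 · r_yy = 0.0625; r_yy = 0.0625 / 0.736 ≈ 0.085.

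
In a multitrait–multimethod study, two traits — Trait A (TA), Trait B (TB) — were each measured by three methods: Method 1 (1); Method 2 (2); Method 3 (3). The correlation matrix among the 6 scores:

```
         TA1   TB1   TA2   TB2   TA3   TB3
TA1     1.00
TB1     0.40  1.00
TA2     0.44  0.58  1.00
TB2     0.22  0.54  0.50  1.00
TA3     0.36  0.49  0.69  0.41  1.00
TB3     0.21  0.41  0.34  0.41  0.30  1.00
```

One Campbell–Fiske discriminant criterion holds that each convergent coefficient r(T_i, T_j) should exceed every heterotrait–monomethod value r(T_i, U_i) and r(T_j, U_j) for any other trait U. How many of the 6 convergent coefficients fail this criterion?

3

Checking each validity diagonal entry against its comparison values:
TA (methods 1·2): 0.44 vs {0.40, 0.50} → fail.
TA (methods 1·3): 0.36 vs {0.40, 0.30} → fail.
TA (methods 2·3): 0.69 vs {0.50, 0.30} → pass.
TB (methods 1·2): 0.54 vs {0.40, 0.50} → pass.
TB (methods 1·3): 0.41 vs {0.40, 0.30} → pass.
TB (methods 2·3): 0.41 vs {0.50, 0.30} → fail.
3 of 6 fail.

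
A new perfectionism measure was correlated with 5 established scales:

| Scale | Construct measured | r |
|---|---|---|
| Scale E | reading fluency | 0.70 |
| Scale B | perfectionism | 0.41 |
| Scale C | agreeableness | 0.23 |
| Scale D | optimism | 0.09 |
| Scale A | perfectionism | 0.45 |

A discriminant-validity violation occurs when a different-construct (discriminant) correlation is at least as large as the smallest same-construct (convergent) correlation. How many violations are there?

Convergent (same construct = perfectionism): Scale B, Scale A.
Smallest convergent = 0.41. Discriminant values: 0.70, 0.23, 0.09; count ≥ 0.41 → 1.

1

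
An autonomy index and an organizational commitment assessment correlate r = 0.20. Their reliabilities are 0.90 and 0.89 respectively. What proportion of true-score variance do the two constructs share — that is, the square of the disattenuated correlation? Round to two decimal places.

Disattenuated r = 0.20 / √(0.90 × 0.89) = 0.20 / 0.8950 = 0.2235.
Shared true-score variance = 0.2235² = 0.0500 ≈ 0.05.

0.05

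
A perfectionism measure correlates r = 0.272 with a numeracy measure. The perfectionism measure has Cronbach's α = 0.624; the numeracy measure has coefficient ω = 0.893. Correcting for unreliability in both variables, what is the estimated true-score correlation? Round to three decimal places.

0.364

r_true = r_obs / √(r_xx · r_yy) = 0.272 / √(0.624 × 0.893) = 0.272 / √0.557232 = 0.272 / 0.7465 ≈ 0.364.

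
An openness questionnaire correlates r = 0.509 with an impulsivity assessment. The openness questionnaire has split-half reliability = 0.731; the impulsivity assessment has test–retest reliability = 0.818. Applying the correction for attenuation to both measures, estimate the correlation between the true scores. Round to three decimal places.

0.658

r_true = r_obs / √(r_xx · r_yy) = 0.509 / √(0.731 × 0.818) = 0.509 / √0.597958 = 0.509 / 0.7733 ≈ 0.658.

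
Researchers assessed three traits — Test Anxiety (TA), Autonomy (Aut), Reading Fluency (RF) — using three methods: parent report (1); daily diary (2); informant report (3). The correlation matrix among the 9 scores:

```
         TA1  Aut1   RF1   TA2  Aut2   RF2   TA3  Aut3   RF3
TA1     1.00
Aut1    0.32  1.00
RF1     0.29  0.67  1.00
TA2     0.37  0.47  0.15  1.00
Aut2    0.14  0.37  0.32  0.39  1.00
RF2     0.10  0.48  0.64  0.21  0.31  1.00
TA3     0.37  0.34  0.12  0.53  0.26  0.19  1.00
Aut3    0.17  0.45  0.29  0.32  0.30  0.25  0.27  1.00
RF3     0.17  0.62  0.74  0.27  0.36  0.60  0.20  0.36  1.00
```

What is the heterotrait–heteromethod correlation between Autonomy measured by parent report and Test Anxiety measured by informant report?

Different traits and methods: r(Aut1, TA3) = 0.34.

0.34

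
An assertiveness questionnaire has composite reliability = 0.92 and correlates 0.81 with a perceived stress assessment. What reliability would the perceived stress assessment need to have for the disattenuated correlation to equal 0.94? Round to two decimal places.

r_true = r_obs / √(r_xx · r_yy) ⇒ 0.94 = 0.81 / √(0.92 · r_yy).
√(0.92 · r_yy) = 0.81 / 0.94 = 0.8617; 0.92 · r_yy = 0.7425; r_yy = 0.7425 / 0.92 ≈ 0.81.

0.81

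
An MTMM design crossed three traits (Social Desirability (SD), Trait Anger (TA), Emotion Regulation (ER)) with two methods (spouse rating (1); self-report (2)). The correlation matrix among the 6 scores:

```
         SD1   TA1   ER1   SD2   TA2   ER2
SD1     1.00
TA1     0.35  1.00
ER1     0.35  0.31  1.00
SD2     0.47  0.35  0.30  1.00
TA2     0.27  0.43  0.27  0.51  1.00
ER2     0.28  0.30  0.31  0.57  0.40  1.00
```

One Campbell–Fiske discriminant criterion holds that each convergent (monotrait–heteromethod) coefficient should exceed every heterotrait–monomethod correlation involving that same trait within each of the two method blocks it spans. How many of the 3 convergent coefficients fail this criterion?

3

Convergent coefficients and their comparison sets:
SD (methods 1·2): 0.47 vs {0.35, 0.51, 0.35, 0.57} → fail.
TA (methods 1·2): 0.43 vs {0.35, 0.51, 0.31, 0.40} → fail.
ER (methods 1·2): 0.31 vs {0.35, 0.57, 0.31, 0.40} → fail.
3 of 3 fail.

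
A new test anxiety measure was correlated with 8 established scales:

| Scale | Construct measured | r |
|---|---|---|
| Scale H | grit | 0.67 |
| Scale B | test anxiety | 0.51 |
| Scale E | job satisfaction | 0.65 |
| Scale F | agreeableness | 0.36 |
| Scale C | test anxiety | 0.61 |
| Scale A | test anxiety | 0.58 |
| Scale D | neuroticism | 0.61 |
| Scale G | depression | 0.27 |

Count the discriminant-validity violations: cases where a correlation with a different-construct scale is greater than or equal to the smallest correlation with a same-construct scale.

Convergent (same construct = test anxiety): Scale B, Scale C, Scale A.
Smallest convergent = 0.51. Discriminant values: 0.67, 0.65, 0.36, 0.61, 0.27; count ≥ 0.51 → 3.

3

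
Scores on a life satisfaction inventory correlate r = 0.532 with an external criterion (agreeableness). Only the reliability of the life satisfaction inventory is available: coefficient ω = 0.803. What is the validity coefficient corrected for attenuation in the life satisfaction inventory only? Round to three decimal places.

Single correction: r_c = r_obs / √r_xx = 0.532 / √0.803 = 0.532 / 0.8961 ≈ 0.594.

0.594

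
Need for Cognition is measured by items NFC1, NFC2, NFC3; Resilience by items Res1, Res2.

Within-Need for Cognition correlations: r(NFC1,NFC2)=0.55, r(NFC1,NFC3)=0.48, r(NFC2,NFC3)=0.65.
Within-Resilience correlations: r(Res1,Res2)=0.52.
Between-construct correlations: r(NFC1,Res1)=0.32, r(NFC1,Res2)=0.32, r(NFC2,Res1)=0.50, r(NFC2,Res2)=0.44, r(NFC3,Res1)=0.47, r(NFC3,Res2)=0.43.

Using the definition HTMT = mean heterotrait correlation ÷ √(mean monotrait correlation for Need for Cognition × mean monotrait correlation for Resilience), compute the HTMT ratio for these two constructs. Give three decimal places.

Mean heterotrait r = 2.48/6 = 0.4133.
Mean within-NFC = 1.68/3 = 0.5600; mean within-Res = 0.52/1 = 0.5200.
Geometric mean = √(0.5600 × 0.5200) = 0.5396.
HTMT = 0.4133 / 0.5396 = 0.766.

0.766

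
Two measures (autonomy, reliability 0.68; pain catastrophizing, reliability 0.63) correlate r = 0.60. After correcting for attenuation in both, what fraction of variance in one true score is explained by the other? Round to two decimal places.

Disattenuated r = 0.60 / √(0.68 × 0.63) = 0.60 / 0.6545 = 0.9167.
Shared true-score variance = 0.9167² = 0.8403 ≈ 0.84.

0.84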